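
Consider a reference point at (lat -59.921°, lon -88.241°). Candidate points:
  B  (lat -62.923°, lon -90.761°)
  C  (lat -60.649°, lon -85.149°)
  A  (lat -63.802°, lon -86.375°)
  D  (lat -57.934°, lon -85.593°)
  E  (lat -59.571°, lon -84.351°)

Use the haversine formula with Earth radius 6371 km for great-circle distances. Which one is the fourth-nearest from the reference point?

B

Distances from the reference point ((lat -59.921°, lon -88.241°)):
C: 188.6 km
E: 221.3 km
D: 268.1 km
B: 359.6 km
A: 442.5 km
The fourth-nearest is B at 359.6 km.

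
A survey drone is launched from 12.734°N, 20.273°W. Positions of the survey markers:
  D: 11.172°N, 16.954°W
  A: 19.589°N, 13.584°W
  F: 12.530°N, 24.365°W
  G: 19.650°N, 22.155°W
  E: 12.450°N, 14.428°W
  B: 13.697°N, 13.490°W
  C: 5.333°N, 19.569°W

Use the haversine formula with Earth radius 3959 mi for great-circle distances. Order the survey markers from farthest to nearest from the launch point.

Distance from the launch point at 12.734°N, 20.273°W to each:
A 19.589°N, 13.584°W: 648.9 mi
C 5.333°N, 19.569°W: 513.6 mi
G 19.650°N, 22.155°W: 493.9 mi
B 13.697°N, 13.490°W: 461.1 mi
E 12.450°N, 14.428°W: 394.6 mi
F 12.530°N, 24.365°W: 276.3 mi
D 11.172°N, 16.954°W: 249.0 mi

A, C, G, B, E, F, D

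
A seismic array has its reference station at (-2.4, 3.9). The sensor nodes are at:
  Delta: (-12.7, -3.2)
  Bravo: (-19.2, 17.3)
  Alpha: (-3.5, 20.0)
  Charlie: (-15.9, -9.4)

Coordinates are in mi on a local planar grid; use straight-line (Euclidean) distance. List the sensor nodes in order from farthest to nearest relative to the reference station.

Distance from the reference station at (-2.4, 3.9) to each:
Bravo (-19.2, 17.3): 21.5 mi
Charlie (-15.9, -9.4): 19.0 mi
Alpha (-3.5, 20.0): 16.1 mi
Delta (-12.7, -3.2): 12.5 mi

Bravo, Charlie, Alpha, Delta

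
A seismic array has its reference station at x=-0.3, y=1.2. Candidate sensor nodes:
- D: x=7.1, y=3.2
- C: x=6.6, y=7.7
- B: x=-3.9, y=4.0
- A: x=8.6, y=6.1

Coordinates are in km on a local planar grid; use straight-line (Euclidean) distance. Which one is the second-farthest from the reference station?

C

Distances from the reference station (x=-0.3, y=1.2):
A: 10.2 km
C: 9.5 km
D: 7.7 km
B: 4.6 km
The second-farthest is C at 9.5 km.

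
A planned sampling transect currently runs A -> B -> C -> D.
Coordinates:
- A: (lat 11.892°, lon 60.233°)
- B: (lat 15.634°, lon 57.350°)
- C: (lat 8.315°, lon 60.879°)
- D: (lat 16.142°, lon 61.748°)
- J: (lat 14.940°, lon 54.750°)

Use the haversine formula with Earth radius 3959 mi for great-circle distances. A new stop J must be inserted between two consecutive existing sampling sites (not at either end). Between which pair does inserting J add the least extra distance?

between B and C

Added distance for inserting J between each consecutive pair:
A–B: 281.3 mi
B–C: 238.3 mi
C–D: 546.8 mi
Smallest added distance is 238.3 mi, inserting between B and C.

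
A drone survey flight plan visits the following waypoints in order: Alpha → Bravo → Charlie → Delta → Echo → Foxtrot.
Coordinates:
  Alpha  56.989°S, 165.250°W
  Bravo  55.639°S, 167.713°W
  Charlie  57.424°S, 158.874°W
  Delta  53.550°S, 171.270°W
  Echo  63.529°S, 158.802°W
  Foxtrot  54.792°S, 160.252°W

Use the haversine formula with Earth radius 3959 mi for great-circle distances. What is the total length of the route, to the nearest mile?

2470 mi

Leg distances:
Alpha→Bravo: 132.7 mi  (cumulative 132.7 mi)
Bravo→Charlie: 358.4 mi  (cumulative 491.1 mi)
Charlie→Delta: 553.1 mi  (cumulative 1044.1 mi)
Delta→Echo: 820.0 mi  (cumulative 1864.2 mi)
Echo→Foxtrot: 605.8 mi  (cumulative 2470.0 mi)
Total route length ≈ 2470 mi.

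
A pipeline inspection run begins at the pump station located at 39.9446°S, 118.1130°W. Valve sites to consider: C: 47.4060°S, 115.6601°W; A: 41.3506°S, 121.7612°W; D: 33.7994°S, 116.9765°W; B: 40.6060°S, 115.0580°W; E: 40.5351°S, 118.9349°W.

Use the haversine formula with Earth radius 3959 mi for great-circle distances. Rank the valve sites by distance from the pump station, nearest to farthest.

E, B, A, D, C

Computing each great-circle distance from 39.9446°S, 118.1130°W:
E 40.5351°S, 118.9349°W: 59.5 mi
B 40.6060°S, 115.0580°W: 167.4 mi
A 41.3506°S, 121.7612°W: 214.5 mi
D 33.7994°S, 116.9765°W: 429.2 mi
C 47.4060°S, 115.6601°W: 529.9 mi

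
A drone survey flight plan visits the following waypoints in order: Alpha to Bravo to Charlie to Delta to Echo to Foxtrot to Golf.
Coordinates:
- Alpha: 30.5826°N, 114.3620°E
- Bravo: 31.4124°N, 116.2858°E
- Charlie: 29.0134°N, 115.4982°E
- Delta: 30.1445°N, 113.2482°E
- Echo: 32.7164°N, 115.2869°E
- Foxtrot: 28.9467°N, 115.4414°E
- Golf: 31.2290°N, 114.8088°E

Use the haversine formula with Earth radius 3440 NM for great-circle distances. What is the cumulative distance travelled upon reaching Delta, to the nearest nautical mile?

396 NM

Leg distances:
Alpha→Bravo: 110.8 NM  (cumulative 110.8 NM)
Bravo→Charlie: 149.7 NM  (cumulative 260.6 NM)
Charlie→Delta: 135.7 NM  (cumulative 396.2 NM)
Cumulative distance at Delta ≈ 396 NM.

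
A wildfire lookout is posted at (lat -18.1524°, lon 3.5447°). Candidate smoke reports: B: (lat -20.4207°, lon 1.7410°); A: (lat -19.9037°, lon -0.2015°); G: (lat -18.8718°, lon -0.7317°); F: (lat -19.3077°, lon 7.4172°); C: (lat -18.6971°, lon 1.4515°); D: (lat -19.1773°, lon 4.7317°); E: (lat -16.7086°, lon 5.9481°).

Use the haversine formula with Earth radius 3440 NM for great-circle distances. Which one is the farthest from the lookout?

Distance to each, sorted:
G: 247.3 NM
A: 237.2 NM
F: 230.8 NM
B: 170.3 NM
E: 162.7 NM
C: 123.6 NM
D: 91.4 NM
The farthest is G at 247.3 NM.

G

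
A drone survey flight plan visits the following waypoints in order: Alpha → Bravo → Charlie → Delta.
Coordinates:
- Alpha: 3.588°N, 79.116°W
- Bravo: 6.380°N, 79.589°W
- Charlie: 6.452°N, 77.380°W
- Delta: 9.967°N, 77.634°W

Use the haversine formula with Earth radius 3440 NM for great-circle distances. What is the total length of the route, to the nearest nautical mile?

513 NM

Leg distances:
Alpha→Bravo: 170.0 NM  (cumulative 170.0 NM)
Bravo→Charlie: 131.9 NM  (cumulative 301.9 NM)
Charlie→Delta: 211.6 NM  (cumulative 513.4 NM)
Total route length ≈ 513 NM.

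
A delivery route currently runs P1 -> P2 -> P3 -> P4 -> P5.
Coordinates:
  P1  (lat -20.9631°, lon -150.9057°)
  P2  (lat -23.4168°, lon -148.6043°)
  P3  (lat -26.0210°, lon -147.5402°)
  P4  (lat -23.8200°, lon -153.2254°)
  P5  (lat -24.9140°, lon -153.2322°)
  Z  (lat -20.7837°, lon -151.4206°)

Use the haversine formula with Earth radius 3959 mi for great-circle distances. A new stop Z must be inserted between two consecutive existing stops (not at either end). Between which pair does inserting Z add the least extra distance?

between P1 and P2

Added distance for inserting Z between each consecutive pair:
P1–P2: 67.1 mi
P2–P3: 501.7 mi
P3–P4: 289.7 mi
P4–P5: 471.6 mi
Smallest added distance is 67.1 mi, inserting between P1 and P2.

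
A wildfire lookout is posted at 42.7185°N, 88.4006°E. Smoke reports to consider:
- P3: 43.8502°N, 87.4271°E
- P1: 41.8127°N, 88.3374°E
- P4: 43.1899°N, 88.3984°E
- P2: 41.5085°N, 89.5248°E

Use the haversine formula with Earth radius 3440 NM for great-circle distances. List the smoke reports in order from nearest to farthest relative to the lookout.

P4, P1, P3, P2

Distances from the lookout:
P4 43.1899°N, 88.3984°E: 28.3 NM
P1 41.8127°N, 88.3374°E: 54.5 NM
P3 43.8502°N, 87.4271°E: 80.2 NM
P2 41.5085°N, 89.5248°E: 88.2 NM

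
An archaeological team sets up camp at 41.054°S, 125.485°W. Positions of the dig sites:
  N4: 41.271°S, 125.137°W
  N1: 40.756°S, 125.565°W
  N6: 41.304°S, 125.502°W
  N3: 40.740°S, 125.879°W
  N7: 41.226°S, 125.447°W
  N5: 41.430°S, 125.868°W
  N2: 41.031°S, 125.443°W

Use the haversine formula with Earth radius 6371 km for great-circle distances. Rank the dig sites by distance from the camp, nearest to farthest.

Distances from the camp:
N2 41.031°S, 125.443°W: 4.4 km
N7 41.226°S, 125.447°W: 19.4 km
N6 41.304°S, 125.502°W: 27.8 km
N1 40.756°S, 125.565°W: 33.8 km
N4 41.271°S, 125.137°W: 37.8 km
N3 40.740°S, 125.879°W: 48.1 km
N5 41.430°S, 125.868°W: 52.7 km

N2, N7, N6, N1, N4, N3, N5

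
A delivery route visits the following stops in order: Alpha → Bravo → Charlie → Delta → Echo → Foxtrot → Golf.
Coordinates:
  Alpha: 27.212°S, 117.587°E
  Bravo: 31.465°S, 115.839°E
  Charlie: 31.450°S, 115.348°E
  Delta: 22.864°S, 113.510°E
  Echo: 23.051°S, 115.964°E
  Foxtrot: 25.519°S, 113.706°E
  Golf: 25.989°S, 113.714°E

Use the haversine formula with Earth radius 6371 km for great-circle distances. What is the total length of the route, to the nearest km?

Leg distances:
Alpha→Bravo: 502.3 km  (cumulative 502.3 km)
Bravo→Charlie: 46.6 km  (cumulative 548.9 km)
Charlie→Delta: 971.8 km  (cumulative 1520.8 km)
Delta→Echo: 252.1 km  (cumulative 1772.9 km)
Echo→Foxtrot: 357.3 km  (cumulative 2130.2 km)
Foxtrot→Golf: 52.3 km  (cumulative 2182.5 km)
Total route length ≈ 2182 km.

2182 km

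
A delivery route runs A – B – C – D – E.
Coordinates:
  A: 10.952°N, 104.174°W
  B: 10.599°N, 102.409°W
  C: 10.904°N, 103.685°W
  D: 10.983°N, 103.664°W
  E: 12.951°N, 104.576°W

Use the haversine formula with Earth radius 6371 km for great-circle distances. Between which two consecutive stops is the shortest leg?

Leg distances:
A→B: 196.8 km
B→C: 143.5 km
C→D: 9.1 km
D→E: 240.3 km
The shortest leg is C–D at 9.1 km.

C–D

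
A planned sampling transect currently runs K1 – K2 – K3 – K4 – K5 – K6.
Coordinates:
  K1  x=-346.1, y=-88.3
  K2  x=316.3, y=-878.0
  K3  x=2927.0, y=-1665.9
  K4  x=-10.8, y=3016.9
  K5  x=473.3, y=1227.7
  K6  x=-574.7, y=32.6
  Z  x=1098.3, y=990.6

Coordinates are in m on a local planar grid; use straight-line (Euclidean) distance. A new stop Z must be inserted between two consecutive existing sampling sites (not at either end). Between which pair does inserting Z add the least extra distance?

Added distance for inserting Z between each consecutive pair:
K1–K2: 2797.8 m
K2–K3: 2523.7 m
K3–K4: 7.0 m
K4–K5: 1124.9 m
K5–K6: 1006.8 m
Smallest added distance is 7.0 m, inserting between K3 and K4.

between K3 and K4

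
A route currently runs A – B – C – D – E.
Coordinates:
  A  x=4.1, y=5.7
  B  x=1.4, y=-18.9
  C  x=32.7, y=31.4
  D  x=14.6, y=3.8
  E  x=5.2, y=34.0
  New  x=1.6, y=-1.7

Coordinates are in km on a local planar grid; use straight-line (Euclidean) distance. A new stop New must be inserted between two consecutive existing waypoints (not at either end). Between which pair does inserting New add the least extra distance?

between A and B

Added distance for inserting New between each consecutive pair:
A–B: 0.3 km
B–C: 3.4 km
C–D: 26.5 km
D–E: 18.4 km
Smallest added distance is 0.3 km, inserting between A and B.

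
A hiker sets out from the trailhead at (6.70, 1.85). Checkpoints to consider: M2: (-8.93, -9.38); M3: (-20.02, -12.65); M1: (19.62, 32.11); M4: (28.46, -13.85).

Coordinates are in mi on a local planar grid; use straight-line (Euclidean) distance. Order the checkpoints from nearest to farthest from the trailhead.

Distance from the trailhead at (6.70, 1.85) to each:
M2 (-8.93, -9.38): 19.2 mi
M4 (28.46, -13.85): 26.8 mi
M3 (-20.02, -12.65): 30.4 mi
M1 (19.62, 32.11): 32.9 mi

M2, M4, M3, M1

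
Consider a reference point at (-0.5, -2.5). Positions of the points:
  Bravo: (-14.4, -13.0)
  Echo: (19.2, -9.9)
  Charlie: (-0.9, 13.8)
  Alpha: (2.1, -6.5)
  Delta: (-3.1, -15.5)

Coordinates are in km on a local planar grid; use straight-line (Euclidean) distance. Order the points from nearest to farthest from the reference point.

Alpha, Delta, Charlie, Bravo, Echo

Distance from the reference point at (-0.5, -2.5) to each:
Alpha (2.1, -6.5): 4.8 km
Delta (-3.1, -15.5): 13.3 km
Charlie (-0.9, 13.8): 16.3 km
Bravo (-14.4, -13.0): 17.4 km
Echo (19.2, -9.9): 21.0 km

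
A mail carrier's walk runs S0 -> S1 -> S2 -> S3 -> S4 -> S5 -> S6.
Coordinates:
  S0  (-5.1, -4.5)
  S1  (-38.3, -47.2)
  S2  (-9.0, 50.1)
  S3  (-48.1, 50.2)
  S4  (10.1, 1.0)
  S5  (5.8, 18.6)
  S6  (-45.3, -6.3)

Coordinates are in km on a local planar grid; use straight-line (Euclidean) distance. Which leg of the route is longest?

S1–S2

Leg distances:
S0→S1: 54.1 km
S1→S2: 101.6 km
S2→S3: 39.1 km
S3→S4: 76.2 km
S4→S5: 18.1 km
S5→S6: 56.8 km
The longest leg is S1–S2 at 101.6 km.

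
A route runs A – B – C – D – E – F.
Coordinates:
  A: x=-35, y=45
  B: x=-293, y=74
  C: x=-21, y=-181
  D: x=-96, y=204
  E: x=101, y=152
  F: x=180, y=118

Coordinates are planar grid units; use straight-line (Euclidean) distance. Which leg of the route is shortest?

E–F

Leg distances:
A→B: 259.6
B→C: 372.8
C→D: 392.2
D→E: 203.7
E→F: 86.0
The shortest leg is E–F at 86.0.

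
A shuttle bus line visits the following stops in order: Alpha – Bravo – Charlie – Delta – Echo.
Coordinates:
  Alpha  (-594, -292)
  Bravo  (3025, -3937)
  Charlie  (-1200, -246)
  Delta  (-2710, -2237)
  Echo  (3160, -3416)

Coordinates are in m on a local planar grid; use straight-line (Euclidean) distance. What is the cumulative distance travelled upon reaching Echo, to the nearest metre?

19233 m

Leg distances:
Alpha→Bravo: 5136.5 m  (cumulative 5136.5 m)
Bravo→Charlie: 5610.2 m  (cumulative 10746.6 m)
Charlie→Delta: 2498.8 m  (cumulative 13245.5 m)
Delta→Echo: 5987.2 m  (cumulative 19232.7 m)
Cumulative distance at Echo ≈ 19233 m.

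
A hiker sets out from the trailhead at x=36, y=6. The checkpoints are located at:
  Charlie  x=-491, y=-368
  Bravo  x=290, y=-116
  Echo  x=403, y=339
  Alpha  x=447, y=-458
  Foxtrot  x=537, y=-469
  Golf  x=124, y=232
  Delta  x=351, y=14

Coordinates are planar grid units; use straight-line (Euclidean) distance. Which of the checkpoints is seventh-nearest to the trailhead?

Foxtrot

Distances from the trailhead (x=36, y=6):
Golf: 242.5
Bravo: 281.8
Delta: 315.1
Echo: 495.6
Alpha: 619.9
Charlie: 646.2
Foxtrot: 690.4
The seventh-nearest is Foxtrot at 690.4.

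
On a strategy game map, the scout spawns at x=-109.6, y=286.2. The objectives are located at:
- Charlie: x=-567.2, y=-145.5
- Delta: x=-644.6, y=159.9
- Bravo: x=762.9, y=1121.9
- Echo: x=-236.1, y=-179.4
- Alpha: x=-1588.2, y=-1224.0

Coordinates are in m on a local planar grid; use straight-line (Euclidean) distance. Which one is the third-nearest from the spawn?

Distance to each, sorted:
Echo: 482.5 m
Delta: 549.7 m
Charlie: 629.1 m
Bravo: 1208.2 m
Alpha: 2113.5 m
The third-nearest is Charlie at 629.1 m.

Charlie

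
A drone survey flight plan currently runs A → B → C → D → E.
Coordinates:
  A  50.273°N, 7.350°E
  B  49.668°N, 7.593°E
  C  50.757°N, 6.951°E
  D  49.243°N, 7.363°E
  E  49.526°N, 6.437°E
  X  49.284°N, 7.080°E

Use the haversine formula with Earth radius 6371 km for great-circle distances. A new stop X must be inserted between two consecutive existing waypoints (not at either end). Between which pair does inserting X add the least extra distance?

Added distance for inserting X between each consecutive pair:
A–B: 98.7 km
B–C: 91.2 km
C–D: 14.2 km
D–E: 0.7 km
Smallest added distance is 0.7 km, inserting between D and E.

between D and E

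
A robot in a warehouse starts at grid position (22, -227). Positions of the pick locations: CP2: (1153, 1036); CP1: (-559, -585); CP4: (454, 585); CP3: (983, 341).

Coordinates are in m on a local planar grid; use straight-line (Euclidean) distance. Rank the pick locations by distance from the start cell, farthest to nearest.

Distance from the start cell at (22, -227) to each:
CP2 (1153, 1036): 1695.4 m
CP3 (983, 341): 1116.3 m
CP4 (454, 585): 919.8 m
CP1 (-559, -585): 682.4 m

CP2, CP3, CP4, CP1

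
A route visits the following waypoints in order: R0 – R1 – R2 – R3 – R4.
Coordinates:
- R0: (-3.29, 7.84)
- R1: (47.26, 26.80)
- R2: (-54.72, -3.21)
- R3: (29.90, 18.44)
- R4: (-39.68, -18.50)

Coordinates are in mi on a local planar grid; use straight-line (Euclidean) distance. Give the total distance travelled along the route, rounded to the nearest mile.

Leg distances:
R0→R1: 54.0 mi  (cumulative 54.0 mi)
R1→R2: 106.3 mi  (cumulative 160.3 mi)
R2→R3: 87.3 mi  (cumulative 247.6 mi)
R3→R4: 78.8 mi  (cumulative 326.4 mi)
Total route length ≈ 326 mi.

326 mi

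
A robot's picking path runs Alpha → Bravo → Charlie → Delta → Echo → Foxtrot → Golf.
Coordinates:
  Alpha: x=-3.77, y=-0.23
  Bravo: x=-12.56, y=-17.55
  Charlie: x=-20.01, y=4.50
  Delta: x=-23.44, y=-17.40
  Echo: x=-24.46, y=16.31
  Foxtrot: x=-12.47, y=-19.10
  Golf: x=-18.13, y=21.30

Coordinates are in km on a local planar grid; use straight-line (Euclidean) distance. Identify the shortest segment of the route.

Alpha–Bravo

Leg distances:
Alpha→Bravo: 19.4 km
Bravo→Charlie: 23.3 km
Charlie→Delta: 22.2 km
Delta→Echo: 33.7 km
Echo→Foxtrot: 37.4 km
Foxtrot→Golf: 40.8 km
The shortest leg is Alpha–Bravo at 19.4 km.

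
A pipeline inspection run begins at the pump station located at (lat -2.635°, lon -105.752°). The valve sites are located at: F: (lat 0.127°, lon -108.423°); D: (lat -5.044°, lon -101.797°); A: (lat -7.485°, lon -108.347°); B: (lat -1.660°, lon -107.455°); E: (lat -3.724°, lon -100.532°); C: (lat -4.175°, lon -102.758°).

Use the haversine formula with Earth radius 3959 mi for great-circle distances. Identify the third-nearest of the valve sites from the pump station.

F

Distances from the pump station ((lat -2.635°, lon -105.752°)):
B: 135.5 mi
C: 232.3 mi
F: 265.4 mi
D: 319.4 mi
E: 367.9 mi
A: 379.7 mi
The third-nearest is F at 265.4 mi.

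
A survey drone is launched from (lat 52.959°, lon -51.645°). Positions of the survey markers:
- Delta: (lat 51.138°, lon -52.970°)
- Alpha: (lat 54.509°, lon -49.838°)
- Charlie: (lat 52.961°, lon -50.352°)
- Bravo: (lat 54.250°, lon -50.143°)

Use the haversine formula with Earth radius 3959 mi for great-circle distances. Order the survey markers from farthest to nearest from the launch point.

Delta, Alpha, Bravo, Charlie

Distance from the launch point at (lat 52.959°, lon -51.645°) to each:
Delta (lat 51.138°, lon -52.970°): 137.8 mi
Alpha (lat 54.509°, lon -49.838°): 130.1 mi
Bravo (lat 54.250°, lon -50.143°): 108.4 mi
Charlie (lat 52.961°, lon -50.352°): 53.8 mi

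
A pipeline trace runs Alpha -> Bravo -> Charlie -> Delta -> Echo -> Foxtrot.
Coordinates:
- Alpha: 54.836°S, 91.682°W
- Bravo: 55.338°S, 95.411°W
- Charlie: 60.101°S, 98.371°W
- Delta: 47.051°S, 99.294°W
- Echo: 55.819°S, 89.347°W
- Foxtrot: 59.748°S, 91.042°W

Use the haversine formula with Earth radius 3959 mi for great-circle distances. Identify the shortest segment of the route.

Alpha–Bravo

Leg distances:
Alpha→Bravo: 151.5 mi
Bravo→Charlie: 346.7 mi
Charlie→Delta: 902.5 mi
Delta→Echo: 740.5 mi
Echo→Foxtrot: 278.5 mi
The shortest leg is Alpha–Bravo at 151.5 mi.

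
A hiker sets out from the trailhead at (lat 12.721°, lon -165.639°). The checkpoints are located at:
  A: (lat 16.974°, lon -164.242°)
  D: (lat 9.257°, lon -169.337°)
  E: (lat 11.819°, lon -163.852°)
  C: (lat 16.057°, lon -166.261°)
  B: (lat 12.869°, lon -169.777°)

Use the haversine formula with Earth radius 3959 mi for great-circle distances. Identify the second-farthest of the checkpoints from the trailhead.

Distances from the trailhead ((lat 12.721°, lon -165.639°)):
D: 346.7 mi
A: 308.3 mi
B: 279.0 mi
C: 234.2 mi
E: 135.8 mi
The second-farthest is A at 308.3 mi.

A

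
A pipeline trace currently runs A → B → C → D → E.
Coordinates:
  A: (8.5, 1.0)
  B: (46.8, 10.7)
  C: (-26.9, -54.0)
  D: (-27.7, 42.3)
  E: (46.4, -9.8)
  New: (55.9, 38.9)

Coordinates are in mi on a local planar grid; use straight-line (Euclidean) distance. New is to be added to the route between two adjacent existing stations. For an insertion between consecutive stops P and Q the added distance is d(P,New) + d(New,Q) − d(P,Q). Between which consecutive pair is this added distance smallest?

Added distance for inserting New between each consecutive pair:
A–B: 50.8 mi
B–C: 56.0 mi
C–D: 111.8 mi
D–E: 42.7 mi
Smallest added distance is 42.7 mi, inserting between D and E.

between D and E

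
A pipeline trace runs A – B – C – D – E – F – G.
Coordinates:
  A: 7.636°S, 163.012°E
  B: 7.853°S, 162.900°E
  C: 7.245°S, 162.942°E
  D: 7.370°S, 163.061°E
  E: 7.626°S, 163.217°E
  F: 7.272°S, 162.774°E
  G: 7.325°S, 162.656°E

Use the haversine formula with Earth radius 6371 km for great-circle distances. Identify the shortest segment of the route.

F–G

Leg distances:
A→B: 27.1 km
B→C: 67.8 km
C→D: 19.1 km
D→E: 33.3 km
E→F: 62.7 km
F→G: 14.3 km
The shortest leg is F–G at 14.3 km.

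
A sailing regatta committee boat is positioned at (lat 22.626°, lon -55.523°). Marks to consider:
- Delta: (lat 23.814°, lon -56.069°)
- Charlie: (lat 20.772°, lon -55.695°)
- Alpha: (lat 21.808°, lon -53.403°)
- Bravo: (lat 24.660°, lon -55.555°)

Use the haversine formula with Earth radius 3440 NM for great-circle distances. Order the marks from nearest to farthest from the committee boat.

Delta, Charlie, Bravo, Alpha

Computing each great-circle distance from (lat 22.626°, lon -55.523°):
Delta (lat 23.814°, lon -56.069°): 77.4 NM
Charlie (lat 20.772°, lon -55.695°): 111.7 NM
Bravo (lat 24.660°, lon -55.555°): 122.1 NM
Alpha (lat 21.808°, lon -53.403°): 127.7 NM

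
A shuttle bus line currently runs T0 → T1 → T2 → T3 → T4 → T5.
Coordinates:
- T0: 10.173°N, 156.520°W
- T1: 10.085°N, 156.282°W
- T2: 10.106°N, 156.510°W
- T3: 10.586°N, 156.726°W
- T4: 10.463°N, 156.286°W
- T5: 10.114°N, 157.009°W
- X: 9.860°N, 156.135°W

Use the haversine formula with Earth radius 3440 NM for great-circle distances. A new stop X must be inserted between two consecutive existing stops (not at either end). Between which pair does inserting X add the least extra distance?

between T1 and T2

Added distance for inserting X between each consecutive pair:
T0–T1: 30.6 NM
T1–T2: 29.2 NM
T2–T3: 51.0 NM
T3–T4: 66.1 NM
T4–T5: 43.6 NM
Smallest added distance is 29.2 NM, inserting between T1 and T2.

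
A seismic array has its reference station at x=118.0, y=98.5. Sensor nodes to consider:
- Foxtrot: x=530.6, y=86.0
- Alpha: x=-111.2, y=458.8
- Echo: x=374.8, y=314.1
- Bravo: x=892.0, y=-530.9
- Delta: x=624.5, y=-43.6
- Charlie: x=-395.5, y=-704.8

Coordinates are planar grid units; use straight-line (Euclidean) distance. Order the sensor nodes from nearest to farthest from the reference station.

Computing each straight-line distance from x=118.0, y=98.5:
Echo x=374.8, y=314.1: 335.3
Foxtrot x=530.6, y=86.0: 412.8
Alpha x=-111.2, y=458.8: 427.0
Delta x=624.5, y=-43.6: 526.1
Charlie x=-395.5, y=-704.8: 953.4
Bravo x=892.0, y=-530.9: 997.6

Echo, Foxtrot, Alpha, Delta, Charlie, Bravo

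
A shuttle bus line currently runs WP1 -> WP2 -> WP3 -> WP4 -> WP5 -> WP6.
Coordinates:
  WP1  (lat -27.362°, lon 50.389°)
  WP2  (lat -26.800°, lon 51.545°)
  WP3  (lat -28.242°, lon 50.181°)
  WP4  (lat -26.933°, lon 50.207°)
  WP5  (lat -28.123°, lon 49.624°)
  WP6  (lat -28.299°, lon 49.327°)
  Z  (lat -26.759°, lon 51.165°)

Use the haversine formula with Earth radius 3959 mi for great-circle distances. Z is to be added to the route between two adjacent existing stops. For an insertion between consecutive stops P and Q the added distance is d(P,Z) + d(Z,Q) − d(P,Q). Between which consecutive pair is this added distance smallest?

between WP1 and WP2

Added distance for inserting Z between each consecutive pair:
WP1–WP2: 6.0 mi
WP2–WP3: 12.5 mi
WP3–WP4: 88.7 mi
WP4–WP5: 104.1 mi
WP5–WP6: 266.6 mi
Smallest added distance is 6.0 mi, inserting between WP1 and WP2.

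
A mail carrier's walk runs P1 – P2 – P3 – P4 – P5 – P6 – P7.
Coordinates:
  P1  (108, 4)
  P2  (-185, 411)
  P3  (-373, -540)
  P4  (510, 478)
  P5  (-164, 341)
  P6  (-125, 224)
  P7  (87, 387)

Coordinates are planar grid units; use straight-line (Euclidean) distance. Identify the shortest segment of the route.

P5–P6

Leg distances:
P1→P2: 501.5
P2→P3: 969.4
P3→P4: 1347.6
P4→P5: 687.8
P5→P6: 123.3
P6→P7: 267.4
The shortest leg is P5–P6 at 123.3.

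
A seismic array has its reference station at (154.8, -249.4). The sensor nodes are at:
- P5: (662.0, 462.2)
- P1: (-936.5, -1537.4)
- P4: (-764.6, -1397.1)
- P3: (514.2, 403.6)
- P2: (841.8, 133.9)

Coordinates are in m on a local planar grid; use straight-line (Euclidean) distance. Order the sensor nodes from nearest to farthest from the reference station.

P3, P2, P5, P4, P1

Computing each straight-line distance from (154.8, -249.4):
P3 (514.2, 403.6): 745.4 m
P2 (841.8, 133.9): 786.7 m
P5 (662.0, 462.2): 873.9 m
P4 (-764.6, -1397.1): 1470.5 m
P1 (-936.5, -1537.4): 1688.2 m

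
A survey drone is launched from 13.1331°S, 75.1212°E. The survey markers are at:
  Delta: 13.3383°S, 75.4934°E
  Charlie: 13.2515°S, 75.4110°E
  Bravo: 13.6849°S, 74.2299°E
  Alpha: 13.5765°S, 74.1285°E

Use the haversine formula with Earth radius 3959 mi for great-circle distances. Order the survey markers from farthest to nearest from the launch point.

Alpha, Bravo, Delta, Charlie

Distance from the launch point at 13.1331°S, 75.1212°E to each:
Alpha 13.5765°S, 74.1285°E: 73.4 mi
Bravo 13.6849°S, 74.2299°E: 71.0 mi
Delta 13.3383°S, 75.4934°E: 28.8 mi
Charlie 13.2515°S, 75.4110°E: 21.1 mi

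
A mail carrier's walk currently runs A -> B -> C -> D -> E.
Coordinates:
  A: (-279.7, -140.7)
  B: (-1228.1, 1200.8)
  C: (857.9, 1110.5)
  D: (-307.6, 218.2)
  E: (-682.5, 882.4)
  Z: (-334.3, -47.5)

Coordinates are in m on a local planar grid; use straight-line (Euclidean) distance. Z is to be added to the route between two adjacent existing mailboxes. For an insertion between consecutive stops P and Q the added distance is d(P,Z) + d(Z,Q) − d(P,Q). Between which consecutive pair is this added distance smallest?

Added distance for inserting Z between each consecutive pair:
A–B: 0.4 m
B–C: 1109.4 m
C–D: 461.2 m
D–E: 497.3 m
Smallest added distance is 0.4 m, inserting between A and B.

between A and B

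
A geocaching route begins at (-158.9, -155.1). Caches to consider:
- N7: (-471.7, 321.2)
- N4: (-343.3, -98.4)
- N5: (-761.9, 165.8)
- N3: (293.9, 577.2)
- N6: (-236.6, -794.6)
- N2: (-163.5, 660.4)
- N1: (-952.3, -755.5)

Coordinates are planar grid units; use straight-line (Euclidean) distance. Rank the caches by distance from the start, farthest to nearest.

Computing each straight-line distance from (-158.9, -155.1):
N1 (-952.3, -755.5): 995.0
N3 (293.9, 577.2): 861.0
N2 (-163.5, 660.4): 815.5
N5 (-761.9, 165.8): 683.1
N6 (-236.6, -794.6): 644.2
N7 (-471.7, 321.2): 569.8
N4 (-343.3, -98.4): 192.9

N1, N3, N2, N5, N6, N7, N4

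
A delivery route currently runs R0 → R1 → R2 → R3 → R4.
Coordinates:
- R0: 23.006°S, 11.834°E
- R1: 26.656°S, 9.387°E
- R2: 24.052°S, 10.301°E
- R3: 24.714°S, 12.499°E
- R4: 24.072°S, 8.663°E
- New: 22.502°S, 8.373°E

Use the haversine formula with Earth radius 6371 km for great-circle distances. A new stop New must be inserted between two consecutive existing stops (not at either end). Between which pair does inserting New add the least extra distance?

between R3 and R4

Added distance for inserting New between each consecutive pair:
R0–R1: 357.4 km
R1–R2: 431.1 km
R2–R3: 514.2 km
R3–R4: 269.1 km
Smallest added distance is 269.1 km, inserting between R3 and R4.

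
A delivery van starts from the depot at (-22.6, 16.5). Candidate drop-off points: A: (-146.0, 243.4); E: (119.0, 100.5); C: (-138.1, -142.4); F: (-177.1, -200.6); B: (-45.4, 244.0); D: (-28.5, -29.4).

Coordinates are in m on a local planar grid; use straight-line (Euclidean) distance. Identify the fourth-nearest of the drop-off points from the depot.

Distances from the depot ((-22.6, 16.5)):
D: 46.3 m
E: 164.6 m
C: 196.4 m
B: 228.6 m
A: 258.3 m
F: 266.5 m
The fourth-nearest is B at 228.6 m.

B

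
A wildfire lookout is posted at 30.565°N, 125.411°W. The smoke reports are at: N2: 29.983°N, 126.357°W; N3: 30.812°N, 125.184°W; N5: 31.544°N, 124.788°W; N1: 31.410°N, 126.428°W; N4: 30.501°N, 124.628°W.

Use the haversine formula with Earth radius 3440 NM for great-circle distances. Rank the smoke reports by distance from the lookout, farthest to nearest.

Computing each great-circle distance from 30.565°N, 125.411°W:
N1 31.410°N, 126.428°W: 72.9 NM
N5 31.544°N, 124.788°W: 66.9 NM
N2 29.983°N, 126.357°W: 60.2 NM
N4 30.501°N, 124.628°W: 40.7 NM
N3 30.812°N, 125.184°W: 18.9 NM

N1, N5, N2, N4, N3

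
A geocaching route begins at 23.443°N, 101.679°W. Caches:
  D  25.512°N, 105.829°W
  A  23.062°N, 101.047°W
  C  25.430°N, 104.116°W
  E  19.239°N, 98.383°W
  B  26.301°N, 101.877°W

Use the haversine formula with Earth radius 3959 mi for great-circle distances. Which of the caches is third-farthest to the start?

C

Distance to each, sorted:
E: 359.7 mi
D: 297.5 mi
C: 205.8 mi
B: 197.9 mi
A: 48.0 mi
The third-farthest is C at 205.8 mi.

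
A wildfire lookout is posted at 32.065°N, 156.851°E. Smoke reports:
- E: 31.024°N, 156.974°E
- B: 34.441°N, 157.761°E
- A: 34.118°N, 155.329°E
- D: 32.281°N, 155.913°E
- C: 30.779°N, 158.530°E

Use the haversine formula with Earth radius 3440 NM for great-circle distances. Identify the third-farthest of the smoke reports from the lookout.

C

Distance to each, sorted:
B: 149.8 NM
A: 145.1 NM
C: 115.6 NM
E: 62.8 NM
D: 49.4 NM
The third-farthest is C at 115.6 NM.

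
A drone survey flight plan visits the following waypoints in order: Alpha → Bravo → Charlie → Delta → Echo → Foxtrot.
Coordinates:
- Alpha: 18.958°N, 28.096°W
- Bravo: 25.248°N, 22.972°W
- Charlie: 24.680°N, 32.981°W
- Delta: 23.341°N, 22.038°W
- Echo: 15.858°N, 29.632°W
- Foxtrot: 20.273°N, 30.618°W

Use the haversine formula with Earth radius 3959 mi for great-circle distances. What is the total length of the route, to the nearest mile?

2896 mi

Leg distances:
Alpha→Bravo: 544.4 mi  (cumulative 544.4 mi)
Bravo→Charlie: 628.1 mi  (cumulative 1172.4 mi)
Charlie→Delta: 696.7 mi  (cumulative 1869.1 mi)
Delta→Echo: 715.0 mi  (cumulative 2584.1 mi)
Echo→Foxtrot: 311.9 mi  (cumulative 2895.9 mi)
Total route length ≈ 2896 mi.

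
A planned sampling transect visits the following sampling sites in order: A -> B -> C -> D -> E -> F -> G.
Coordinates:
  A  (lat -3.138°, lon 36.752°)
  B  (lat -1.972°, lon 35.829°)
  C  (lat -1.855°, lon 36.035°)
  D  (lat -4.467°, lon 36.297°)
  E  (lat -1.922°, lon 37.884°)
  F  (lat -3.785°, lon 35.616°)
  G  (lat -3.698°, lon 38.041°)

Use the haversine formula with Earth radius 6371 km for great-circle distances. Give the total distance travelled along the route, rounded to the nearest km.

1412 km

Leg distances:
A→B: 165.3 km  (cumulative 165.3 km)
B→C: 26.3 km  (cumulative 191.6 km)
C→D: 291.9 km  (cumulative 483.5 km)
D→E: 333.4 km  (cumulative 816.9 km)
E→F: 326.1 km  (cumulative 1143.0 km)
F→G: 269.2 km  (cumulative 1412.2 km)
Total route length ≈ 1412 km.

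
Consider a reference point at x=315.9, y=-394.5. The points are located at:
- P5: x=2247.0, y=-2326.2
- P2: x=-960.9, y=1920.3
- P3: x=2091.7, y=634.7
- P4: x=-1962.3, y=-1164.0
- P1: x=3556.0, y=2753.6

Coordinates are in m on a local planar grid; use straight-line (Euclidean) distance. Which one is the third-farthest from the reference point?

Distance to each, sorted:
P1: 4517.6 m
P5: 2731.4 m
P2: 2643.6 m
P4: 2404.6 m
P3: 2052.5 m
The third-farthest is P2 at 2643.6 m.

P2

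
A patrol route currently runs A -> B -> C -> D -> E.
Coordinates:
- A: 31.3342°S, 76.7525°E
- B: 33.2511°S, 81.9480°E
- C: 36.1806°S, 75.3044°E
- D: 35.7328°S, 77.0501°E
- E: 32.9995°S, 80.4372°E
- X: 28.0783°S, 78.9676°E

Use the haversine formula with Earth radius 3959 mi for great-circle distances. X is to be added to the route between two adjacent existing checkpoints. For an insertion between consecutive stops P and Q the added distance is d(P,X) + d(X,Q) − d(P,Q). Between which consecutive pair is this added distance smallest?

Added distance for inserting X between each consecutive pair:
A–B: 329.1 mi
B–C: 570.1 mi
C–D: 1037.6 mi
D–E: 621.7 mi
Smallest added distance is 329.1 mi, inserting between A and B.

between A and B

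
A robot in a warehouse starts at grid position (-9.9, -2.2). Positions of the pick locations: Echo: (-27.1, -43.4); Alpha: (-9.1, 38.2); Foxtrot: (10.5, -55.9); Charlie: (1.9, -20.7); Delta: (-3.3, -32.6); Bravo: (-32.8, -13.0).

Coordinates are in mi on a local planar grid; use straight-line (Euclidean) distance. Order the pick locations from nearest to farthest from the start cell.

Distance from the start cell at (-9.9, -2.2) to each:
Charlie (1.9, -20.7): 21.9 mi
Bravo (-32.8, -13.0): 25.3 mi
Delta (-3.3, -32.6): 31.1 mi
Alpha (-9.1, 38.2): 40.4 mi
Echo (-27.1, -43.4): 44.6 mi
Foxtrot (10.5, -55.9): 57.4 mi

Charlie, Bravo, Delta, Alpha, Echo, Foxtrot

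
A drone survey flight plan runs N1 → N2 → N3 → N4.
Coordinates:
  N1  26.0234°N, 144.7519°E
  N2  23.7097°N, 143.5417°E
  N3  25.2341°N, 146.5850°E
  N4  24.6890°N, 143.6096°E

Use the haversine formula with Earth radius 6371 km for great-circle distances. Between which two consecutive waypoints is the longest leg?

Leg distances:
N1→N2: 284.8 km
N2→N3: 351.5 km
N3→N4: 306.0 km
The longest leg is N2–N3 at 351.5 km.

N2–N3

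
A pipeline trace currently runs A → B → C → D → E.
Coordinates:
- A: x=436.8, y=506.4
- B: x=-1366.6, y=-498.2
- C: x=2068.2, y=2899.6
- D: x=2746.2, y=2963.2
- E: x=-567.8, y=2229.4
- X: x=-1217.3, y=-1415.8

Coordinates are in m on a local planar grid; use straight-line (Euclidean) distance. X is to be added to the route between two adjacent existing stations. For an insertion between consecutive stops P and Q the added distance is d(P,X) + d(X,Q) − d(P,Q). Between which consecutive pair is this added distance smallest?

between A and B

Added distance for inserting X between each consecutive pair:
A–B: 1401.3 m
B–C: 1522.0 m
C–D: 10649.1 m
D–E: 6214.7 m
Smallest added distance is 1401.3 m, inserting between A and B.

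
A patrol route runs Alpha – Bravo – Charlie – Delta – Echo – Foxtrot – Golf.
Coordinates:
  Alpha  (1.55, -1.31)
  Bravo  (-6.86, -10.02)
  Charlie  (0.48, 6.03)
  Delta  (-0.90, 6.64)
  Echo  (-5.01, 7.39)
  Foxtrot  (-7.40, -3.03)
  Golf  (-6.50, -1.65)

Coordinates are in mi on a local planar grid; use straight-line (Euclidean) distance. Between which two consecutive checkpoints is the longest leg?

Leg distances:
Alpha→Bravo: 12.1 mi
Bravo→Charlie: 17.6 mi
Charlie→Delta: 1.5 mi
Delta→Echo: 4.2 mi
Echo→Foxtrot: 10.7 mi
Foxtrot→Golf: 1.6 mi
The longest leg is Bravo–Charlie at 17.6 mi.

Bravo–Charlie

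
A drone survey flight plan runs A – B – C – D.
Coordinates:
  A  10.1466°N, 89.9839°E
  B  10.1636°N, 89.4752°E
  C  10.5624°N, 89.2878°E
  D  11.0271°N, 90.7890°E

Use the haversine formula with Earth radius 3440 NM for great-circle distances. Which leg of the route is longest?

C–D

Leg distances:
A→B: 30.1 NM
B→C: 26.4 NM
C→D: 92.8 NM
The longest leg is C–D at 92.8 NM.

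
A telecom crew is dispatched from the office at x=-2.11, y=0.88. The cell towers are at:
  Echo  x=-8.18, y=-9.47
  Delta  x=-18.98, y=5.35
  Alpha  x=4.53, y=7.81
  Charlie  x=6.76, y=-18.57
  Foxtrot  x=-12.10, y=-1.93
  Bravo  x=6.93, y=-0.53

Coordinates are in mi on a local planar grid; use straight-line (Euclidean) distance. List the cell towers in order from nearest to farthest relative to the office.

Distance from the office at x=-2.11, y=0.88 to each:
Bravo x=6.93, y=-0.53: 9.1 mi
Alpha x=4.53, y=7.81: 9.6 mi
Foxtrot x=-12.10, y=-1.93: 10.4 mi
Echo x=-8.18, y=-9.47: 12.0 mi
Delta x=-18.98, y=5.35: 17.5 mi
Charlie x=6.76, y=-18.57: 21.4 mi

Bravo, Alpha, Foxtrot, Echo, Delta, Charlie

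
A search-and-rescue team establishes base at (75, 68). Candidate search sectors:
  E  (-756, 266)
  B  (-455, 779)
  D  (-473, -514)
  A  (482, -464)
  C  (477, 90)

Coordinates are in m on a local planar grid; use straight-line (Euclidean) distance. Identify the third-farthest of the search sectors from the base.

D

Distances from the base ((75, 68)):
B: 886.8 m
E: 854.3 m
D: 799.4 m
A: 669.8 m
C: 402.6 m
The third-farthest is D at 799.4 m.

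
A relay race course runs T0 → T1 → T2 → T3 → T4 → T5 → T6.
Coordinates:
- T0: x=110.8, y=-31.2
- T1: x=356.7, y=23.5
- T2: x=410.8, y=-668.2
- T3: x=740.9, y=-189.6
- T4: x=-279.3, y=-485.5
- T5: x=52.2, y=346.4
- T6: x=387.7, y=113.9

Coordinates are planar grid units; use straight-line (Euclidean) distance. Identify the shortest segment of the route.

T0–T1

Leg distances:
T0→T1: 251.9
T1→T2: 693.8
T2→T3: 581.4
T3→T4: 1062.2
T4→T5: 895.5
T5→T6: 408.2
The shortest leg is T0–T1 at 251.9.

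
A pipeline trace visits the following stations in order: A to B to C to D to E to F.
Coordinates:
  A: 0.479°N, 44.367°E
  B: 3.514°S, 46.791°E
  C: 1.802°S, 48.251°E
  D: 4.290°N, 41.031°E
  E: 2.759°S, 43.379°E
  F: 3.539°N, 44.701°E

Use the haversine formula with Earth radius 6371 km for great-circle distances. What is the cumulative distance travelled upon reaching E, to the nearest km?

2645 km

Leg distances:
A→B: 519.3 km  (cumulative 519.3 km)
B→C: 250.1 km  (cumulative 769.4 km)
C→D: 1050.0 km  (cumulative 1819.4 km)
D→E: 826.1 km  (cumulative 2645.5 km)
Cumulative distance at E ≈ 2645 km.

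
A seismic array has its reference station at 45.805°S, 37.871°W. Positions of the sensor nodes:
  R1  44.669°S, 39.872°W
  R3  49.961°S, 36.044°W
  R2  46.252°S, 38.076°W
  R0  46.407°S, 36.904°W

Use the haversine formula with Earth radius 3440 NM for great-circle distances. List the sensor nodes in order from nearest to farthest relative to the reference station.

Distances from the reference station:
R2 46.252°S, 38.076°W: 28.2 NM
R0 46.407°S, 36.904°W: 54.1 NM
R1 44.669°S, 39.872°W: 108.7 NM
R3 49.961°S, 36.044°W: 260.1 NM

R2, R0, R1, R3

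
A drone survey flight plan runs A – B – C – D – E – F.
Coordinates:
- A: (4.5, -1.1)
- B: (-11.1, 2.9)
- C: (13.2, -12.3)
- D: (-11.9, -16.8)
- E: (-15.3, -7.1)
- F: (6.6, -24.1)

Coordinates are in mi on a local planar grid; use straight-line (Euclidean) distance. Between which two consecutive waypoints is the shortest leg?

Leg distances:
A→B: 16.1 mi
B→C: 28.7 mi
C→D: 25.5 mi
D→E: 10.3 mi
E→F: 27.7 mi
The shortest leg is D–E at 10.3 mi.

D–E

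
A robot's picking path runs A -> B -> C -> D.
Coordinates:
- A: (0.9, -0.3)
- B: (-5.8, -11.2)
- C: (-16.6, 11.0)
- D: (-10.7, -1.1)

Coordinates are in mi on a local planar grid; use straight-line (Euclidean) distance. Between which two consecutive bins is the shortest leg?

A–B

Leg distances:
A→B: 12.8 mi
B→C: 24.7 mi
C→D: 13.5 mi
The shortest leg is A–B at 12.8 mi.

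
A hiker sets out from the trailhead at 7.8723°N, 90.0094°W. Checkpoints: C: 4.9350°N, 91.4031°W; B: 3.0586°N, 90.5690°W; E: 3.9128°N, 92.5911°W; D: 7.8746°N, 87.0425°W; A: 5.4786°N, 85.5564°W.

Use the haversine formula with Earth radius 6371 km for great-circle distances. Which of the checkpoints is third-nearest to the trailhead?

Distances from the trailhead (7.8723°N, 90.0094°W):
D: 326.8 km
C: 361.1 km
E: 524.7 km
B: 538.8 km
A: 559.2 km
The third-nearest is E at 524.7 km.

E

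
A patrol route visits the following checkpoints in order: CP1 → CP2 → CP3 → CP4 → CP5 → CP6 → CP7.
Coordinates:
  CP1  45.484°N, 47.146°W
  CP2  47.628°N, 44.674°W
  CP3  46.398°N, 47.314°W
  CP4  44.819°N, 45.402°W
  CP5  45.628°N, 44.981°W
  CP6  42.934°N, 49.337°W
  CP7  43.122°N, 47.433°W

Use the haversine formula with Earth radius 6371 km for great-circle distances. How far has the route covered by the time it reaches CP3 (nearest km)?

547 km

Leg distances:
CP1→CP2: 304.2 km  (cumulative 304.2 km)
CP2→CP3: 242.4 km  (cumulative 546.6 km)
Cumulative distance at CP3 ≈ 547 km.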